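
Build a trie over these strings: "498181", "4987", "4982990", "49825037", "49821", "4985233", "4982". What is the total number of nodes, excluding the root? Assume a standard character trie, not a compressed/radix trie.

20

Count nodes per top-level branch (shared prefixes stored once):
  '4'-branch (498181, 4982, 49821, 49825037, 4982990, 4985233, 4987): 20 nodes
Sum: 20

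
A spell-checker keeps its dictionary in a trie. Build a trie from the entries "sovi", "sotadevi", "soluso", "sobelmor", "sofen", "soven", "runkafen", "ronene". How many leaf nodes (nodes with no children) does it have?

8

A leaf is a node with no children — equivalently, the end of a word that is not a proper prefix of any other stored word.
Those words: "ronene", "runkafen", "sobelmor", "sofen", "soluso", "sotadevi", "soven", "sovi"
Leaf count: 8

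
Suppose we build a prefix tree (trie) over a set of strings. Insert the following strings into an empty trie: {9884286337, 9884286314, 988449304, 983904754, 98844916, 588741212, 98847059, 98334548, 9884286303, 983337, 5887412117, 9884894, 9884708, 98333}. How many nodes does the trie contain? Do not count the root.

54

For each word, the new-node count is its length minus the longest prefix already in the trie:
  "9884286337" → 10 new (9, 8, 8, 4, 2, 8, 6, 3, 3, 7)
  "9884286314" → prefix "98842863" already present; 2 new (1, 4)
  "988449304" → prefix "9884" already present; 5 new (4, 9, 3, 0, 4)
  "983904754" → prefix "98" already present; 7 new (3, 9, 0, 4, 7, 5, 4)
  "98844916" → prefix "988449" already present; 2 new (1, 6)
  "588741212" → 9 new (5, 8, 8, 7, 4, 1, 2, 1, 2)
  "98847059" → prefix "9884" already present; 4 new (7, 0, 5, 9)
  "98334548" → prefix "983" already present; 5 new (3, 4, 5, 4, 8)
  "9884286303" → prefix "98842863" already present; 2 new (0, 3)
  "983337" → prefix "9833" already present; 2 new (3, 7)
  "5887412117" → prefix "58874121" already present; 2 new (1, 7)
  "9884894" → prefix "9884" already present; 3 new (8, 9, 4)
  "9884708" → prefix "988470" already present; 1 new (8)
  "98333" → prefix "98333" already present; 0 new (none)
Total nodes = 10 + 2 + 5 + 7 + 2 + 9 + 4 + 5 + 2 + 2 + 2 + 3 + 1 + 0 = 54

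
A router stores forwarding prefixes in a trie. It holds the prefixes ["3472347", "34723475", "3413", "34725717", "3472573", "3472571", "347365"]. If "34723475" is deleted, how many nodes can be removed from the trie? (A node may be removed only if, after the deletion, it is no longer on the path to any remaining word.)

1

After clearing the end-marker at "34723475", prune upward until reaching a node still needed by another word.
The suffix "5" (1 node) is used only by "34723475"; "3472347" is itself a stored word, so pruning stops there.
Nodes removed: 1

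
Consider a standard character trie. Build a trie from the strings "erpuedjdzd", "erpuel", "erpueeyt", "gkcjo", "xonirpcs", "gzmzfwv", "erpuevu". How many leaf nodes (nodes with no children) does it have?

7

A leaf is a node with no children — equivalently, the end of a word that is not a proper prefix of any other stored word.
Those words: "erpuedjdzd", "erpueeyt", "erpuel", "erpuevu", "gkcjo", "gzmzfwv", "xonirpcs"
Leaf count: 7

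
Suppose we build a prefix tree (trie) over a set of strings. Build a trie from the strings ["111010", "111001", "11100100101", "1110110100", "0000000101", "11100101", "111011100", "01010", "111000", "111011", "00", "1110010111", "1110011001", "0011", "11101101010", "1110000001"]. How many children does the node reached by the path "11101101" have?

Walk "11101101" from the root, arriving at one node.
Characters that immediately follow "11101101" among the stored strings: {0}.
That node has 1 child edge.

1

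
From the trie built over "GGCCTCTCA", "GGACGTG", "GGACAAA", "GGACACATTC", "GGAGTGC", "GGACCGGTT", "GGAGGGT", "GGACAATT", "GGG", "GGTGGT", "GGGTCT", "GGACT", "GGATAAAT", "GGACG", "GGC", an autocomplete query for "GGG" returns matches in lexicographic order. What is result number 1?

GGG

DFS of the "GGG" subtree visits, in order: "GGG", "GGGTCT"
The 1st is GGG.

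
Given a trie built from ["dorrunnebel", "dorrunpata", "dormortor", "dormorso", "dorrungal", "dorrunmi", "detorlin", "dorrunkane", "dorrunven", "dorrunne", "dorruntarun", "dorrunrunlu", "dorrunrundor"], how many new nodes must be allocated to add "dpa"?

"d" is already a path in the trie; the remaining "pa" must be added.
So 3 − 1 = 2 new nodes.

2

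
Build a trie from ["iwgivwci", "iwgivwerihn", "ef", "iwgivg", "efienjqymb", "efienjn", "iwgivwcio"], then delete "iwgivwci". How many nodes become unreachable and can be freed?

0

A node on "iwgivwci"'s path can go only if nothing else ends at it or branches off below it.
Every node on "iwgivwci" is still needed (e.g. by "iwgivwcio"), so nothing is freed.
Nodes removed: 0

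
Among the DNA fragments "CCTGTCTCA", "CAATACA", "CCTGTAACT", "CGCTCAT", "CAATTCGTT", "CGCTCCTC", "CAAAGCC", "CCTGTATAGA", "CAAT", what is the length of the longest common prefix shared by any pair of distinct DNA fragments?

Look for the deepest trie node that still has at least two words in its subtree.
"CCTGTAACT" and "CCTGTATAGA" agree on "CCTGTA" (6 characters) before diverging; nothing deeper is shared.
Longest shared-prefix length: 6

6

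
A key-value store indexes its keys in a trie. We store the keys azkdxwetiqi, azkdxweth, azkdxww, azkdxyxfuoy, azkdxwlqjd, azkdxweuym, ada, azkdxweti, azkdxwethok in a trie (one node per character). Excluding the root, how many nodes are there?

30

Count nodes per top-level branch (shared prefixes stored once):
  'a'-branch (ada, azkdxweth, azkdxwethok, azkdxweti, azkdxwetiqi, azkdxweuym, azkdxwlqjd, azkdxww, azkdxyxfuoy): 30 nodes
Sum: 30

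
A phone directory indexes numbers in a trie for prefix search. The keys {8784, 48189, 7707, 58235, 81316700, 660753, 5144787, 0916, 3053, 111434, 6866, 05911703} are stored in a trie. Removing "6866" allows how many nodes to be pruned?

A node on "6866"'s path can go only if nothing else ends at it or branches off below it.
The suffix "866" (3 nodes) is used only by "6866"; the node for "6" still has the child "6", so pruning stops there.
Nodes removed: 3

3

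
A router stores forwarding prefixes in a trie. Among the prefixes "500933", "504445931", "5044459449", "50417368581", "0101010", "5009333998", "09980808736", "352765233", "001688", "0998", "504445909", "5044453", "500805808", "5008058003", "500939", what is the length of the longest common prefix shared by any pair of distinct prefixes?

8

The deepest shared node is where two words last agree before diverging.
"5008058003" and "500805808" agree on "50080580" (8 characters) before diverging; nothing deeper is shared.
Longest shared-prefix length: 8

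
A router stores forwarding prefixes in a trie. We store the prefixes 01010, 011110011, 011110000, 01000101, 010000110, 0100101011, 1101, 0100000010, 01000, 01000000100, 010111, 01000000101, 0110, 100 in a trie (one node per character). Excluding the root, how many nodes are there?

For each word, the new-node count is its length minus the longest prefix already in the trie:
  "01010" → 5 new (0, 1, 0, 1, 0)
  "011110011" → prefix "01" already present; 7 new (1, 1, 1, 0, 0, 1, 1)
  "011110000" → prefix "0111100" already present; 2 new (0, 0)
  "01000101" → prefix "010" already present; 5 new (0, 0, 1, 0, 1)
  "010000110" → prefix "01000" already present; 4 new (0, 1, 1, 0)
  "0100101011" → prefix "0100" already present; 6 new (1, 0, 1, 0, 1, 1)
  "1101" → 4 new (1, 1, 0, 1)
  "0100000010" → prefix "010000" already present; 4 new (0, 0, 1, 0)
  "01000" → prefix "01000" already present; 0 new (none)
  "01000000100" → prefix "0100000010" already present; 1 new (0)
  "010111" → prefix "0101" already present; 2 new (1, 1)
  "01000000101" → prefix "0100000010" already present; 1 new (1)
  "0110" → prefix "011" already present; 1 new (0)
  "100" → prefix "1" already present; 2 new (0, 0)
Total nodes = 5 + 7 + 2 + 5 + 4 + 6 + 4 + 4 + 0 + 1 + 2 + 1 + 1 + 2 = 44

44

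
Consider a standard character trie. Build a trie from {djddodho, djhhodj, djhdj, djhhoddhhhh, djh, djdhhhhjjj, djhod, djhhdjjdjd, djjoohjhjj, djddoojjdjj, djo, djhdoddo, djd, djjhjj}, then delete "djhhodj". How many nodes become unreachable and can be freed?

1

After clearing the end-marker at "djhhodj", prune upward until reaching a node still needed by another word.
The suffix "j" (1 node) is used only by "djhhodj"; the node for "djhhod" still has the child "d", so pruning stops there.
Nodes removed: 1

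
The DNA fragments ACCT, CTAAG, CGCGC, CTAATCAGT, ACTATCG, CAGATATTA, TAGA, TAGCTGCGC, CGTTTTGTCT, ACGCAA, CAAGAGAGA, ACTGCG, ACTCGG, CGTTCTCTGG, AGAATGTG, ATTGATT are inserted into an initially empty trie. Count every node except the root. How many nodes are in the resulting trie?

Trace insertions, counting only characters that open a new branch:
  "ACCT" → 4 new (A, C, C, T)
  "CTAAG" → 5 new (C, T, A, A, G)
  "CGCGC" → prefix "C" already present; 4 new (G, C, G, C)
  "CTAATCAGT" → prefix "CTAA" already present; 5 new (T, C, A, G, T)
  "ACTATCG" → prefix "AC" already present; 5 new (T, A, T, C, G)
  "CAGATATTA" → prefix "C" already present; 8 new (A, G, A, T, A, T, T, A)
  "TAGA" → 4 new (T, A, G, A)
  "TAGCTGCGC" → prefix "TAG" already present; 6 new (C, T, G, C, G, C)
  "CGTTTTGTCT" → prefix "CG" already present; 8 new (T, T, T, T, G, T, C, T)
  "ACGCAA" → prefix "AC" already present; 4 new (G, C, A, A)
  "CAAGAGAGA" → prefix "CA" already present; 7 new (A, G, A, G, A, G, A)
  "ACTGCG" → prefix "ACT" already present; 3 new (G, C, G)
  "ACTCGG" → prefix "ACT" already present; 3 new (C, G, G)
  "CGTTCTCTGG" → prefix "CGTT" already present; 6 new (C, T, C, T, G, G)
  "AGAATGTG" → prefix "A" already present; 7 new (G, A, A, T, G, T, G)
  "ATTGATT" → prefix "A" already present; 6 new (T, T, G, A, T, T)
Total nodes = 4 + 5 + 4 + 5 + 5 + 8 + 4 + 6 + 8 + 4 + 7 + 3 + 3 + 6 + 7 + 6 = 85

85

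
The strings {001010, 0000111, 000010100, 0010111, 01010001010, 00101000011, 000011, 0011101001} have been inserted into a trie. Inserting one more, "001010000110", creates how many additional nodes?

Walking "001010000110" from the root, the first 11 characters ("00101000011") follow existing edges; "0" is the first miss.
So 12 − 11 = 1 new nodes.

1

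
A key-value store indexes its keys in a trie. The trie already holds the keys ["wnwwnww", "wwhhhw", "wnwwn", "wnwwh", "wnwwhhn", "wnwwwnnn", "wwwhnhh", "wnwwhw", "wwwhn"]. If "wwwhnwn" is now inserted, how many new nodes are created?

The longest prefix of "wwwhnwn" already in the trie is "wwwhn" (length 5).
New nodes needed: |"wwwhnwn"| − 5 = 7 − 5 = 2.

2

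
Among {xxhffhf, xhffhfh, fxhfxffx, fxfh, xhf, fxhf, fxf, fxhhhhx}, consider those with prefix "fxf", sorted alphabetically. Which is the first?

fxf

Words with prefix "fxf", in lexicographic order: "fxf", "fxfh"
Position 1: fxf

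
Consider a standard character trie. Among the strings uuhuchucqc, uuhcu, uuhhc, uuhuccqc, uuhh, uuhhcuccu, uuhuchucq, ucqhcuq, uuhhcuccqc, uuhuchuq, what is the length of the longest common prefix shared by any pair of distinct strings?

9

The deepest shared node is where two words last agree before diverging.
e.g. "uuhuchucq" and "uuhuchucqc" share the prefix "uuhuchucq" of length 9; no pair shares a longer one.
Longest shared-prefix length: 9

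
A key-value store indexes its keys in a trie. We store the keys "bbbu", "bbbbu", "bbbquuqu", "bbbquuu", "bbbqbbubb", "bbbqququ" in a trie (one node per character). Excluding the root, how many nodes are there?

21

Count nodes per top-level branch (shared prefixes stored once):
  'b'-branch (bbbbu, bbbqbbubb, bbbqququ, bbbquuqu, bbbquuu, bbbu): 21 nodes
Sum: 21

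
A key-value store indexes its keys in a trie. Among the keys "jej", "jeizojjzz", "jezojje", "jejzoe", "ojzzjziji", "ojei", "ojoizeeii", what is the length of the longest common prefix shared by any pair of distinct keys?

3

Equivalently: take the maximum, over all pairs, of their longest common prefix length.
e.g. "jej" and "jejzoe" share the prefix "jej" of length 3; no pair shares a longer one.
Longest shared-prefix length: 3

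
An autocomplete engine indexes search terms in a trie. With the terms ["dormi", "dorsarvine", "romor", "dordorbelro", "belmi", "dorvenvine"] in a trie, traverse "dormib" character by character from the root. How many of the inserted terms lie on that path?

1

Traverse "dormib" character by character; count nodes along the way that are marked as word ends.
Prefixes of the query that are stored words: "dormi"
Count: 1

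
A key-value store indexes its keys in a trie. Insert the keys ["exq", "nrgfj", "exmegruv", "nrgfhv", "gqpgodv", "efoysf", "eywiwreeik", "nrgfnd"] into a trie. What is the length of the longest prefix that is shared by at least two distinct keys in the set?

4

The deepest shared node is where two words last agree before diverging.
"nrgfhv" and "nrgfj" agree on "nrgf" (4 characters) before diverging; nothing deeper is shared.
Longest shared-prefix length: 4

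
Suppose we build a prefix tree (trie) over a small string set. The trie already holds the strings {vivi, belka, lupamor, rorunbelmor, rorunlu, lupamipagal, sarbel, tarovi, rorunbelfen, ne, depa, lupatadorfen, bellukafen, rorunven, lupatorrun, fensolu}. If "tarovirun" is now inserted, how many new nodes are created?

3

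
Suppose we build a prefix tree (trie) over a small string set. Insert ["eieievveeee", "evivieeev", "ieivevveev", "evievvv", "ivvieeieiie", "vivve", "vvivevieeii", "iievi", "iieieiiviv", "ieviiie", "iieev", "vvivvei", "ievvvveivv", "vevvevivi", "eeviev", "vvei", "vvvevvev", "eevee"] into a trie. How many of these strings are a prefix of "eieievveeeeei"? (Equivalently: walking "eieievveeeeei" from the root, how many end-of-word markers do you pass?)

Check each prefix of "eieievveeeeei" against the stored set — each match is an end-marker on the path.
Prefixes of the query that are stored words: "eieievveeee"
Count: 1

1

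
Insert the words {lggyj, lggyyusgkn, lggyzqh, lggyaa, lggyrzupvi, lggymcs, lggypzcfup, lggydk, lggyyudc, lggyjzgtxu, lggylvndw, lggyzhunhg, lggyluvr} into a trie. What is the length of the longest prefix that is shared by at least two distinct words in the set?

6

The deepest shared node is where two words last agree before diverging.
e.g. "lggyyudc" and "lggyyusgkn" share the prefix "lggyyu" of length 6; no pair shares a longer one.
Longest shared-prefix length: 6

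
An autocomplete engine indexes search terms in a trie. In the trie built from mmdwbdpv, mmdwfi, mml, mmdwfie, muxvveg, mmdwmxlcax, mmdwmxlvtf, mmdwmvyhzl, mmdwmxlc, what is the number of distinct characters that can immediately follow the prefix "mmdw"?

3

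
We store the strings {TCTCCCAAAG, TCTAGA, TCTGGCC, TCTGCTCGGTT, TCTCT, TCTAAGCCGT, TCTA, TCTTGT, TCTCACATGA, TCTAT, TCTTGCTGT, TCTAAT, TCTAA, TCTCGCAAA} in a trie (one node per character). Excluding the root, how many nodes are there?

Insert word by word; a character creates a node only if that edge doesn't already exist:
  "TCTCCCAAAG" → 10 new (T, C, T, C, C, C, A, A, A, G)
  "TCTAGA" → prefix "TCT" already present; 3 new (A, G, A)
  "TCTGGCC" → prefix "TCT" already present; 4 new (G, G, C, C)
  "TCTGCTCGGTT" → prefix "TCTG" already present; 7 new (C, T, C, G, G, T, T)
  "TCTCT" → prefix "TCTC" already present; 1 new (T)
  "TCTAAGCCGT" → prefix "TCTA" already present; 6 new (A, G, C, C, G, T)
  "TCTA" → prefix "TCTA" already present; 0 new (none)
  "TCTTGT" → prefix "TCT" already present; 3 new (T, G, T)
  "TCTCACATGA" → prefix "TCTC" already present; 6 new (A, C, A, T, G, A)
  "TCTAT" → prefix "TCTA" already present; 1 new (T)
  "TCTTGCTGT" → prefix "TCTTG" already present; 4 new (C, T, G, T)
  "TCTAAT" → prefix "TCTAA" already present; 1 new (T)
  "TCTAA" → prefix "TCTAA" already present; 0 new (none)
  "TCTCGCAAA" → prefix "TCTC" already present; 5 new (G, C, A, A, A)
Total nodes = 10 + 3 + 4 + 7 + 1 + 6 + 0 + 3 + 6 + 1 + 4 + 1 + 0 + 5 = 51

51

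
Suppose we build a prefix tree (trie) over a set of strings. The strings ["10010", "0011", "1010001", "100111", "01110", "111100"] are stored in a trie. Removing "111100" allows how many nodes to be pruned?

5

A node on "111100"'s path can go only if nothing else ends at it or branches off below it.
The suffix "11100" (5 nodes) is used only by "111100"; the node for "1" still has the child "0", so pruning stops there.
Nodes removed: 5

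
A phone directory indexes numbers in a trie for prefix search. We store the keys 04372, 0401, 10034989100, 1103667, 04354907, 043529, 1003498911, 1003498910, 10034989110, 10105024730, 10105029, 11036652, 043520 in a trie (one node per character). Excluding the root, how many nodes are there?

46

For each word, the new-node count is its length minus the longest prefix already in the trie:
  "04372" → 5 new (0, 4, 3, 7, 2)
  "0401" → prefix "04" already present; 2 new (0, 1)
  "10034989100" → 11 new (1, 0, 0, 3, 4, 9, 8, 9, 1, 0, 0)
  "1103667" → prefix "1" already present; 6 new (1, 0, 3, 6, 6, 7)
  "04354907" → prefix "043" already present; 5 new (5, 4, 9, 0, 7)
  "043529" → prefix "0435" already present; 2 new (2, 9)
  "1003498911" → prefix "100349891" already present; 1 new (1)
  "1003498910" → prefix "1003498910" already present; 0 new (none)
  "10034989110" → prefix "1003498911" already present; 1 new (0)
  "10105024730" → prefix "10" already present; 9 new (1, 0, 5, 0, 2, 4, 7, 3, 0)
  "10105029" → prefix "1010502" already present; 1 new (9)
  "11036652" → prefix "110366" already present; 2 new (5, 2)
  "043520" → prefix "04352" already present; 1 new (0)
Total nodes = 5 + 2 + 11 + 6 + 5 + 2 + 1 + 0 + 1 + 9 + 1 + 2 + 1 = 46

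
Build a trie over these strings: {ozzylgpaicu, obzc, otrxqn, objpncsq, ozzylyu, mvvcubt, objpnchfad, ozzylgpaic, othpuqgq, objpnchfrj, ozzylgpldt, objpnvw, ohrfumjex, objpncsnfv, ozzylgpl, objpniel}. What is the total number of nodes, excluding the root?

Trace insertions, counting only characters that open a new branch:
  "ozzylgpaicu" → 11 new (o, z, z, y, l, g, p, a, i, c, u)
  "obzc" → prefix "o" already present; 3 new (b, z, c)
  "otrxqn" → prefix "o" already present; 5 new (t, r, x, q, n)
  "objpncsq" → prefix "ob" already present; 6 new (j, p, n, c, s, q)
  "ozzylyu" → prefix "ozzyl" already present; 2 new (y, u)
  "mvvcubt" → 7 new (m, v, v, c, u, b, t)
  "objpnchfad" → prefix "objpnc" already present; 4 new (h, f, a, d)
  "ozzylgpaic" → prefix "ozzylgpaic" already present; 0 new (none)
  "othpuqgq" → prefix "ot" already present; 6 new (h, p, u, q, g, q)
  "objpnchfrj" → prefix "objpnchf" already present; 2 new (r, j)
  "ozzylgpldt" → prefix "ozzylgp" already present; 3 new (l, d, t)
  "objpnvw" → prefix "objpn" already present; 2 new (v, w)
  "ohrfumjex" → prefix "o" already present; 8 new (h, r, f, u, m, j, e, x)
  "objpncsnfv" → prefix "objpncs" already present; 3 new (n, f, v)
  "ozzylgpl" → prefix "ozzylgpl" already present; 0 new (none)
  "objpniel" → prefix "objpn" already present; 3 new (i, e, l)
Total nodes = 11 + 3 + 5 + 6 + 2 + 7 + 4 + 0 + 6 + 2 + 3 + 2 + 8 + 3 + 0 + 3 = 65

65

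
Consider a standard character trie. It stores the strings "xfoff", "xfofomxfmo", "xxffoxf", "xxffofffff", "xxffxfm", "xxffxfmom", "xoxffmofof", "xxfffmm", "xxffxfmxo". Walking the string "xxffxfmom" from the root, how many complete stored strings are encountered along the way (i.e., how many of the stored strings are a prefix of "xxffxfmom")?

2

Traverse "xxffxfmom" character by character; count nodes along the way that are marked as word ends.
Prefixes of the query that are stored words: "xxffxfm", "xxffxfmom"
Count: 2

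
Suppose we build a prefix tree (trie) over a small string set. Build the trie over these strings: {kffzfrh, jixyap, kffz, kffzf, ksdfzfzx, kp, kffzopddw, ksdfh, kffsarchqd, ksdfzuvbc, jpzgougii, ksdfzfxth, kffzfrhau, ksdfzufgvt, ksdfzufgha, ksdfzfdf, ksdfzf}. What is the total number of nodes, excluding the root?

Count nodes per top-level branch (shared prefixes stored once):
  'j'-branch (jixyap, jpzgougii): 14 nodes
  'k'-branch (kffsarchqd, kffz, kffzf, kffzfrh, kffzfrhau, kffzopddw, kp, ksdfh, ksdfzf, ksdfzfdf, ksdfzfxth, ksdfzfzx, ksdfzufgha, ksdfzufgvt, ksdfzuvbc): 45 nodes
Sum: 59

59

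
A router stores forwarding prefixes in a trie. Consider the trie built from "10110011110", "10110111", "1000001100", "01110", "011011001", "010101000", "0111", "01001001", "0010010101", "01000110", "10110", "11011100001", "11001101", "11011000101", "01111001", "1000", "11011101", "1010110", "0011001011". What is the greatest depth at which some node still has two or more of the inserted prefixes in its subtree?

The deepest shared node is where two words last agree before diverging.
"11011100001" and "11011101" agree on "1101110" (7 characters) before diverging; nothing deeper is shared.
Longest shared-prefix length: 7

7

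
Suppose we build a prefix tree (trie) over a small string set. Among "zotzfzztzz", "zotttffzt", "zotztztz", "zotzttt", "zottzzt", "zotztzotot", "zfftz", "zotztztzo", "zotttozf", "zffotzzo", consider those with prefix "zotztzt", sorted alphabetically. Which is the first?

zotztztz

Words with prefix "zotztzt", in lexicographic order: "zotztztz", "zotztztzo"
Position 1: zotztztz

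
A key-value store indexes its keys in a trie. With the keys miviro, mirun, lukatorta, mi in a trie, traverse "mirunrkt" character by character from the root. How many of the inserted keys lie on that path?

2

Walk "mirunrkt" from the root; an end-of-word marker is hit whenever a stored word is a prefix of "mirunrkt".
Prefixes of the query that are stored words: "mi", "mirun"
Count: 2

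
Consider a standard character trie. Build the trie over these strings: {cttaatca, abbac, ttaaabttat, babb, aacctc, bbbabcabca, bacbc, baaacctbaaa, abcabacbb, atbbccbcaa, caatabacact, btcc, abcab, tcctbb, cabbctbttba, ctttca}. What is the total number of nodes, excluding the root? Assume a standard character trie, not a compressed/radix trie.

Trace insertions, counting only characters that open a new branch:
  "cttaatca" → 8 new (c, t, t, a, a, t, c, a)
  "abbac" → 5 new (a, b, b, a, c)
  "ttaaabttat" → 10 new (t, t, a, a, a, b, t, t, a, t)
  "babb" → 4 new (b, a, b, b)
  "aacctc" → prefix "a" already present; 5 new (a, c, c, t, c)
  "bbbabcabca" → prefix "b" already present; 9 new (b, b, a, b, c, a, b, c, a)
  "bacbc" → prefix "ba" already present; 3 new (c, b, c)
  "baaacctbaaa" → prefix "ba" already present; 9 new (a, a, c, c, t, b, a, a, a)
  "abcabacbb" → prefix "ab" already present; 7 new (c, a, b, a, c, b, b)
  "atbbccbcaa" → prefix "a" already present; 9 new (t, b, b, c, c, b, c, a, a)
  "caatabacact" → prefix "c" already present; 10 new (a, a, t, a, b, a, c, a, c, t)
  "btcc" → prefix "b" already present; 3 new (t, c, c)
  "abcab" → prefix "abcab" already present; 0 new (none)
  "tcctbb" → prefix "t" already present; 5 new (c, c, t, b, b)
  "cabbctbttba" → prefix "ca" already present; 9 new (b, b, c, t, b, t, t, b, a)
  "ctttca" → prefix "ctt" already present; 3 new (t, c, a)
Total nodes = 8 + 5 + 10 + 4 + 5 + 9 + 3 + 9 + 7 + 9 + 10 + 3 + 0 + 5 + 9 + 3 = 99

99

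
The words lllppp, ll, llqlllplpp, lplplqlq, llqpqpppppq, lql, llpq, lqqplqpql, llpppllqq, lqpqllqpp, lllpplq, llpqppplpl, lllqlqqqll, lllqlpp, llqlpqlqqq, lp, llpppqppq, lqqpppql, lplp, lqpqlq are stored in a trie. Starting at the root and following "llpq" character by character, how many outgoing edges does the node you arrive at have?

1

Walk "llpq" from the root, arriving at one node.
Characters that immediately follow "llpq" among the stored strings: {p}.
That node has 1 child edge.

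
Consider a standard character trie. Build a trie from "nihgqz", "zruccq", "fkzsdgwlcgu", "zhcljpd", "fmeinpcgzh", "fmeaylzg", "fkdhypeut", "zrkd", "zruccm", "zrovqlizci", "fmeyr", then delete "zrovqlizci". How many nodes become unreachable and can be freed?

A node on "zrovqlizci"'s path can go only if nothing else ends at it or branches off below it.
The suffix "ovqlizci" (8 nodes) is used only by "zrovqlizci"; the node for "zr" still has the child "u", so pruning stops there.
Nodes removed: 8

8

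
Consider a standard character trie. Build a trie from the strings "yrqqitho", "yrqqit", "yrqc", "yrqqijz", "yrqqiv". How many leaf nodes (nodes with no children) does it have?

4

Leaves are exactly the stored words that no other stored word extends.
Those words: "yrqc", "yrqqijz", "yrqqitho", "yrqqiv"
Leaf count: 4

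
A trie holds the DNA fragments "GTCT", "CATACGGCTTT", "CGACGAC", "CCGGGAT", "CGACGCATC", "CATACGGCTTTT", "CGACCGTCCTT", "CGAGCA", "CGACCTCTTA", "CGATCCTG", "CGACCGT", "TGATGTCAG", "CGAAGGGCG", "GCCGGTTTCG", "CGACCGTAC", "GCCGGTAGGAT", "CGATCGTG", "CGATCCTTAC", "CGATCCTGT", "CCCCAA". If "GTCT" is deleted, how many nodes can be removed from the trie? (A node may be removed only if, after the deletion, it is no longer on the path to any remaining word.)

3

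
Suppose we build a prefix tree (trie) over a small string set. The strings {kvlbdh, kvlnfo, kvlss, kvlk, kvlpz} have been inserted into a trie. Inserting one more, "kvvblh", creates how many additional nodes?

The longest prefix of "kvvblh" already in the trie is "kv" (length 2).
New nodes needed: |"kvvblh"| − 2 = 6 − 2 = 4.

4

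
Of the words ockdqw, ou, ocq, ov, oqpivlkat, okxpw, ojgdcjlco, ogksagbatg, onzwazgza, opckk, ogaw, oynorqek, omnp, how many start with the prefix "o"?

13

Filter for entries beginning with "o":
Words under "o": ockdqw, ocq, ogaw, ogksagbatg, ojgdcjlco, okxpw, omnp, onzwazgza, opckk, oqpivlkat, ou, ov, oynorqek
Count: 13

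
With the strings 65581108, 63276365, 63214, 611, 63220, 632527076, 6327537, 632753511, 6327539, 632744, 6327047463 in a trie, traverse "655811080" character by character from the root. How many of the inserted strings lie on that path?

1

Traverse "655811080" character by character; count nodes along the way that are marked as word ends.
Prefixes of the query that are stored words: "65581108"
Count: 1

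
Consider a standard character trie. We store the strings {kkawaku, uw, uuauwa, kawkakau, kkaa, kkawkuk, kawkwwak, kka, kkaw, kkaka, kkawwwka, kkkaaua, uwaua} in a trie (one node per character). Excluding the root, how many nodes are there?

For each word, the new-node count is its length minus the longest prefix already in the trie:
  "kkawaku" → 7 new (k, k, a, w, a, k, u)
  "uw" → 2 new (u, w)
  "uuauwa" → prefix "u" already present; 5 new (u, a, u, w, a)
  "kawkakau" → prefix "k" already present; 7 new (a, w, k, a, k, a, u)
  "kkaa" → prefix "kka" already present; 1 new (a)
  "kkawkuk" → prefix "kkaw" already present; 3 new (k, u, k)
  "kawkwwak" → prefix "kawk" already present; 4 new (w, w, a, k)
  "kka" → prefix "kka" already present; 0 new (none)
  "kkaw" → prefix "kkaw" already present; 0 new (none)
  "kkaka" → prefix "kka" already present; 2 new (k, a)
  "kkawwwka" → prefix "kkaw" already present; 4 new (w, w, k, a)
  "kkkaaua" → prefix "kk" already present; 5 new (k, a, a, u, a)
  "uwaua" → prefix "uw" already present; 3 new (a, u, a)
Total nodes = 7 + 2 + 5 + 7 + 1 + 3 + 4 + 0 + 0 + 2 + 4 + 5 + 3 = 43

43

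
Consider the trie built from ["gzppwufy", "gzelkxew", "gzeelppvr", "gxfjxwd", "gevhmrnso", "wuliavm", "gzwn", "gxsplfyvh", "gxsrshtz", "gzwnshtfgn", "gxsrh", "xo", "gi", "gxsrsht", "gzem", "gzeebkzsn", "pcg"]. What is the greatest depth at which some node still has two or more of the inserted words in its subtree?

7

The deepest shared node is where two words last agree before diverging.
e.g. "gxsrsht" and "gxsrshtz" share the prefix "gxsrsht" of length 7; no pair shares a longer one.
Longest shared-prefix length: 7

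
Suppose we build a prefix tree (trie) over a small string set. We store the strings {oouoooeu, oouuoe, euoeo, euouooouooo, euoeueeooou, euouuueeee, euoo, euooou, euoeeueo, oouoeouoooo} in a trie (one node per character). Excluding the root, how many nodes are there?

51

Insert word by word; a character creates a node only if that edge doesn't already exist:
  "oouoooeu" → 8 new (o, o, u, o, o, o, e, u)
  "oouuoe" → prefix "oou" already present; 3 new (u, o, e)
  "euoeo" → 5 new (e, u, o, e, o)
  "euouooouooo" → prefix "euo" already present; 8 new (u, o, o, o, u, o, o, o)
  "euoeueeooou" → prefix "euoe" already present; 7 new (u, e, e, o, o, o, u)
  "euouuueeee" → prefix "euou" already present; 6 new (u, u, e, e, e, e)
  "euoo" → prefix "euo" already present; 1 new (o)
  "euooou" → prefix "euoo" already present; 2 new (o, u)
  "euoeeueo" → prefix "euoe" already present; 4 new (e, u, e, o)
  "oouoeouoooo" → prefix "oouo" already present; 7 new (e, o, u, o, o, o, o)
Total nodes = 8 + 3 + 5 + 8 + 7 + 6 + 1 + 2 + 4 + 7 = 51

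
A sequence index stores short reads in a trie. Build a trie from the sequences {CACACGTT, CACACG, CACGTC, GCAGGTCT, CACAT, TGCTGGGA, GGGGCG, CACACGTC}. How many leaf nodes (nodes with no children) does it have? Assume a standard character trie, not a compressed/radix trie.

A leaf is a node with no children — equivalently, the end of a word that is not a proper prefix of any other stored word.
Those words: "CACACGTC", "CACACGTT", "CACAT", "CACGTC", "GCAGGTCT", "GGGGCG", "TGCTGGGA"
Leaf count: 7

7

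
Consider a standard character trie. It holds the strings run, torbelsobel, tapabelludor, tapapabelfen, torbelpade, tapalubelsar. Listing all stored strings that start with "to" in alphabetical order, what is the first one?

torbelpade

Words with prefix "to", in lexicographic order: "torbelpade", "torbelsobel"
The 1st is torbelpade.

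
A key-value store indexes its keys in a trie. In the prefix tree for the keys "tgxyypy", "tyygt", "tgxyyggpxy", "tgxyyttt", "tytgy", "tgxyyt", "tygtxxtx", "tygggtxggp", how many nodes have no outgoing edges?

A leaf is a node with no children — equivalently, the end of a word that is not a proper prefix of any other stored word.
Those words: "tgxyyggpxy", "tgxyypy", "tgxyyttt", "tygggtxggp", "tygtxxtx", "tytgy", "tyygt"
Leaf count: 7

7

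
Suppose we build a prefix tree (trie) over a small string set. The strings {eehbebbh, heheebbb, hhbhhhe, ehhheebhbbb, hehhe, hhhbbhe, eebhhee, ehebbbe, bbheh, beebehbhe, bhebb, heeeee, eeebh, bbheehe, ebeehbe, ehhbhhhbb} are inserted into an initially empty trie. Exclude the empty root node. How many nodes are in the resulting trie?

88

Trace insertions, counting only characters that open a new branch:
  "eehbebbh" → 8 new (e, e, h, b, e, b, b, h)
  "heheebbb" → 8 new (h, e, h, e, e, b, b, b)
  "hhbhhhe" → prefix "h" already present; 6 new (h, b, h, h, h, e)
  "ehhheebhbbb" → prefix "e" already present; 10 new (h, h, h, e, e, b, h, b, b, b)
  "hehhe" → prefix "heh" already present; 2 new (h, e)
  "hhhbbhe" → prefix "hh" already present; 5 new (h, b, b, h, e)
  "eebhhee" → prefix "ee" already present; 5 new (b, h, h, e, e)
  "ehebbbe" → prefix "eh" already present; 5 new (e, b, b, b, e)
  "bbheh" → 5 new (b, b, h, e, h)
  "beebehbhe" → prefix "b" already present; 8 new (e, e, b, e, h, b, h, e)
  "bhebb" → prefix "b" already present; 4 new (h, e, b, b)
  "heeeee" → prefix "he" already present; 4 new (e, e, e, e)
  "eeebh" → prefix "ee" already present; 3 new (e, b, h)
  "bbheehe" → prefix "bbhe" already present; 3 new (e, h, e)
  "ebeehbe" → prefix "e" already present; 6 new (b, e, e, h, b, e)
  "ehhbhhhbb" → prefix "ehh" already present; 6 new (b, h, h, h, b, b)
Total nodes = 8 + 8 + 6 + 10 + 2 + 5 + 5 + 5 + 5 + 8 + 4 + 4 + 3 + 3 + 6 + 6 = 88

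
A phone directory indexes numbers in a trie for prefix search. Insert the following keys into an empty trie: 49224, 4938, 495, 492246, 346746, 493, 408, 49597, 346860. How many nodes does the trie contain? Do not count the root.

22

Trace insertions, counting only characters that open a new branch:
  "49224" → 5 new (4, 9, 2, 2, 4)
  "4938" → prefix "49" already present; 2 new (3, 8)
  "495" → prefix "49" already present; 1 new (5)
  "492246" → prefix "49224" already present; 1 new (6)
  "346746" → 6 new (3, 4, 6, 7, 4, 6)
  "493" → prefix "493" already present; 0 new (none)
  "408" → prefix "4" already present; 2 new (0, 8)
  "49597" → prefix "495" already present; 2 new (9, 7)
  "346860" → prefix "346" already present; 3 new (8, 6, 0)
Total nodes = 5 + 2 + 1 + 1 + 6 + 0 + 2 + 2 + 3 = 22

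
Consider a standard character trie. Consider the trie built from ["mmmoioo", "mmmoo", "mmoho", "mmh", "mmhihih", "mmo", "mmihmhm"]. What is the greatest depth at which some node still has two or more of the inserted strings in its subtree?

4

Equivalently: take the maximum, over all pairs, of their longest common prefix length.
"mmmoioo" and "mmmoo" agree on "mmmo" (4 characters) before diverging; nothing deeper is shared.
Longest shared-prefix length: 4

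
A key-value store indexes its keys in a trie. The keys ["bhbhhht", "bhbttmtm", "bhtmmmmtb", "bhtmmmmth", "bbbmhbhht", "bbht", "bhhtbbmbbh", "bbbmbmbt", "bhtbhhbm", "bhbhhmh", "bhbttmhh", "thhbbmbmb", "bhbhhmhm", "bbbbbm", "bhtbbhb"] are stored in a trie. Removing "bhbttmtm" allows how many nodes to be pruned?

After clearing the end-marker at "bhbttmtm", prune upward until reaching a node still needed by another word.
The suffix "tm" (2 nodes) is used only by "bhbttmtm"; the node for "bhbttm" still has the child "h", so pruning stops there.
Nodes removed: 2

2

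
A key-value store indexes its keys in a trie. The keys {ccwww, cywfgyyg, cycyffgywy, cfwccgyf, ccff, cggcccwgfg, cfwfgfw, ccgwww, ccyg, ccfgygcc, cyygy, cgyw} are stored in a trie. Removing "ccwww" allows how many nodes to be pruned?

3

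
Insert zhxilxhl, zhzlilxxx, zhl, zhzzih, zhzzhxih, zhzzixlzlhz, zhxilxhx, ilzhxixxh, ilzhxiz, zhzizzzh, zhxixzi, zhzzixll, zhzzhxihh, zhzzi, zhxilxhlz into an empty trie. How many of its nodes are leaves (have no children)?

12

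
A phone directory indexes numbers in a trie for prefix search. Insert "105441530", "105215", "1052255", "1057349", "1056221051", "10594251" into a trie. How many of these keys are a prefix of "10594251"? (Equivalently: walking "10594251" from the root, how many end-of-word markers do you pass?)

1

Traverse "10594251" character by character; count nodes along the way that are marked as word ends.
Prefixes of the query that are stored words: "10594251"
Count: 1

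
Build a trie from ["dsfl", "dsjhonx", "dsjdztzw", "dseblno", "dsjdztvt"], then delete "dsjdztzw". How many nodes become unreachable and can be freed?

2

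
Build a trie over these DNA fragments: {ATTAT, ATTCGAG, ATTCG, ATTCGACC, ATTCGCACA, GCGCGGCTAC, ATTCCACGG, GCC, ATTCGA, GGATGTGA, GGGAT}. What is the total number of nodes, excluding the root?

Insert word by word; a character creates a node only if that edge doesn't already exist:
  "ATTAT" → 5 new (A, T, T, A, T)
  "ATTCGAG" → prefix "ATT" already present; 4 new (C, G, A, G)
  "ATTCG" → prefix "ATTCG" already present; 0 new (none)
  "ATTCGACC" → prefix "ATTCGA" already present; 2 new (C, C)
  "ATTCGCACA" → prefix "ATTCG" already present; 4 new (C, A, C, A)
  "GCGCGGCTAC" → 10 new (G, C, G, C, G, G, C, T, A, C)
  "ATTCCACGG" → prefix "ATTC" already present; 5 new (C, A, C, G, G)
  "GCC" → prefix "GC" already present; 1 new (C)
  "ATTCGA" → prefix "ATTCGA" already present; 0 new (none)
  "GGATGTGA" → prefix "G" already present; 7 new (G, A, T, G, T, G, A)
  "GGGAT" → prefix "GG" already present; 3 new (G, A, T)
Total nodes = 5 + 4 + 0 + 2 + 4 + 10 + 5 + 1 + 0 + 7 + 3 = 41

41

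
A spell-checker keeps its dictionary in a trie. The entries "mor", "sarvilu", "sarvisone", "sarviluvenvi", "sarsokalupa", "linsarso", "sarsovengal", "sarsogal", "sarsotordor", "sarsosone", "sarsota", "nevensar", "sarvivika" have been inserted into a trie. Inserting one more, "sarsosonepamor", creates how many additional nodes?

5

Walking "sarsosonepamor" from the root, the first 9 characters ("sarsosone") follow existing edges; "p" is the first miss.
So 14 − 9 = 5 new nodes.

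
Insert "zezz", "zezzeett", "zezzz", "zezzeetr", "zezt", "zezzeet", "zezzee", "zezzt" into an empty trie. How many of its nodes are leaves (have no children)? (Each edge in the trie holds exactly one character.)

Leaves are exactly the stored words that no other stored word extends.
Those words: "zezt", "zezzeetr", "zezzeett", "zezzt", "zezzz"
Leaf count: 5

5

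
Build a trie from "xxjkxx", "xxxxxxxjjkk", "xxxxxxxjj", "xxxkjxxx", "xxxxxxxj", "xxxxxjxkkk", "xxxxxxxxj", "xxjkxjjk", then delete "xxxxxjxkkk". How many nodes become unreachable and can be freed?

A node on "xxxxxjxkkk"'s path can go only if nothing else ends at it or branches off below it.
The suffix "jxkkk" (5 nodes) is used only by "xxxxxjxkkk"; the node for "xxxxx" still has the child "x", so pruning stops there.
Nodes removed: 5

5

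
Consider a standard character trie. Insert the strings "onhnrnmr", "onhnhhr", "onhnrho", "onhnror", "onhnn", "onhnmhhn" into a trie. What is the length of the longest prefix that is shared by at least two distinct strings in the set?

5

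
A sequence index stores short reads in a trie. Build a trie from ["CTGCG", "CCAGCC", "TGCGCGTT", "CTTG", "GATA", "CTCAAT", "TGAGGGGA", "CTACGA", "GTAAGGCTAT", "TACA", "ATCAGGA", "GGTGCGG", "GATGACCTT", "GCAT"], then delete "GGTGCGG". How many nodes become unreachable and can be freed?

After clearing the end-marker at "GGTGCGG", prune upward until reaching a node still needed by another word.
The suffix "GTGCGG" (6 nodes) is used only by "GGTGCGG"; the node for "G" still has the child "A", so pruning stops there.
Nodes removed: 6

6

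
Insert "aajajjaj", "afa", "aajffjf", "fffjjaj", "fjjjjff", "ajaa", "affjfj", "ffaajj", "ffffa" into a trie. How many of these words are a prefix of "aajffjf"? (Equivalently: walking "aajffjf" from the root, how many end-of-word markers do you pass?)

1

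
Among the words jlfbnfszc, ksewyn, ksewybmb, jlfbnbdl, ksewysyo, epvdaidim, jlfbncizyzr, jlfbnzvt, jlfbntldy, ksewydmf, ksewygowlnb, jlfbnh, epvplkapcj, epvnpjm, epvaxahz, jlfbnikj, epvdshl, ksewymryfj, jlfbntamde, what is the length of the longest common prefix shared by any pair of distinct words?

Equivalently: take the maximum, over all pairs, of their longest common prefix length.
"jlfbntamde" and "jlfbntldy" agree on "jlfbnt" (6 characters) before diverging; nothing deeper is shared.
Longest shared-prefix length: 6

6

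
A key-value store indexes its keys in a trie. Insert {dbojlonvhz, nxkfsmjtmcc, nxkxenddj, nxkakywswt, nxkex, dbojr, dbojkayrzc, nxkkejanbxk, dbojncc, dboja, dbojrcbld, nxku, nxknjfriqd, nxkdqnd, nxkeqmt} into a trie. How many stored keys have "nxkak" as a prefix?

1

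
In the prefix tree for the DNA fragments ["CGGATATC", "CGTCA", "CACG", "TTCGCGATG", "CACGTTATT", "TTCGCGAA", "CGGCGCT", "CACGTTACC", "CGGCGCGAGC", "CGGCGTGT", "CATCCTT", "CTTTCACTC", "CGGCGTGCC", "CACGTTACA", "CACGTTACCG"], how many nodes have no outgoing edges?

Leaves are exactly the stored words that no other stored word extends.
Those words: "CACGTTACA", "CACGTTACCG", "CACGTTATT", "CATCCTT", "CGGATATC", "CGGCGCGAGC", "CGGCGCT", "CGGCGTGCC", "CGGCGTGT", "CGTCA", "CTTTCACTC", "TTCGCGAA", "TTCGCGATG"
Leaf count: 13

13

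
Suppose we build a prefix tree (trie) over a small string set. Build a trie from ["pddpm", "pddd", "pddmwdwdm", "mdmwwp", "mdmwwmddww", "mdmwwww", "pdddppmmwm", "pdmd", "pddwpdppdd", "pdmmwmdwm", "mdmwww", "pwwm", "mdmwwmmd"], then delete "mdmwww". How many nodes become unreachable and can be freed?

0

Walk "mdmwww" from the leaf back toward the root, removing each node that no remaining word uses.
Every node on "mdmwww" is still needed (e.g. by "mdmwwww"), so nothing is freed.
Nodes removed: 0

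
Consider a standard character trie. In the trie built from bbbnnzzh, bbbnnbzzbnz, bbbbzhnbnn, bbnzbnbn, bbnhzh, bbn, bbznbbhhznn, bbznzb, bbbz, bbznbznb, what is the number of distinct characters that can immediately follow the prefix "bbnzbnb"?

1

The children of the "bbnzbnb" node are the distinct next characters among strings starting with "bbnzbnb".
Distinct next characters after "bbnzbnb": n.
That node has 1 child edge.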